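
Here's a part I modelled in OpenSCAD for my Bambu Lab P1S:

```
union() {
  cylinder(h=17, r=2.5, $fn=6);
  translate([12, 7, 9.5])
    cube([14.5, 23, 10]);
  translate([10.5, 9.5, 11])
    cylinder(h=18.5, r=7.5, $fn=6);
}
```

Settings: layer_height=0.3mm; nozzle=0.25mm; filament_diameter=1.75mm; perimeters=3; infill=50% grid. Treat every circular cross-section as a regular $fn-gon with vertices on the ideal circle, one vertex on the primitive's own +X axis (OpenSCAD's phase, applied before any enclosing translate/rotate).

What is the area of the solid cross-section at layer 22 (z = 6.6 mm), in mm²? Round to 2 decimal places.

16.24 mm²

At z = 6.6 mm: the r=2.5 cylinder gives a regular 6-gon of circumradius 2.5 (constant along its height) (area = (6/2)·2.500²·sin(360°/6) = 16.24 mm²); the cube at (12, 7) is not intersected at this z (z outside [9.5, 19.5]); the cylinder at (10.5, 9.5) is absent (z outside [11, 29.5]); Combining (union): only the r=2.5 cylinder is present, so the union is just that shape — area = 16.24 mm². Overall, the cross-section is a single solid region. Net area = 16.24 mm².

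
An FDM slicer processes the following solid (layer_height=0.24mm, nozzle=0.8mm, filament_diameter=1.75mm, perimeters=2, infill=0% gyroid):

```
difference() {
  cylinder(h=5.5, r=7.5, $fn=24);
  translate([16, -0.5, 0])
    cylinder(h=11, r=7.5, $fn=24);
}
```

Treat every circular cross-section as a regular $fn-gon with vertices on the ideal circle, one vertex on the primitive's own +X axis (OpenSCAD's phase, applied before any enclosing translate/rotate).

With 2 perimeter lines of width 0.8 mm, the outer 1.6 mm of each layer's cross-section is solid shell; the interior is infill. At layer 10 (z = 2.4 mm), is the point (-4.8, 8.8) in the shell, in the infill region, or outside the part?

outside

At z = 2.4 mm: the r=7.5 cylinder contributes a regular 24-gon of circumradius 7.5; the r=7.5 cylinder at (16, -0.5) gives a regular 24-gon of circumradius 7.5 (constant along its height); After the difference (first − rest): starting from the r=7.5 cylinder, the r=7.5 cylinder at (16, -0.5) misses the remaining region (no effect) — 1 connected region. Overall, the cross-section is a single solid region. The nearest boundary edge runs (-5.30, 5.30)→(-3.75, 6.50); distance from the point to it = 2.53 mm. The point is not inside any of the regions above, so it lies outside the cross-section (2.53 mm from the nearest boundary).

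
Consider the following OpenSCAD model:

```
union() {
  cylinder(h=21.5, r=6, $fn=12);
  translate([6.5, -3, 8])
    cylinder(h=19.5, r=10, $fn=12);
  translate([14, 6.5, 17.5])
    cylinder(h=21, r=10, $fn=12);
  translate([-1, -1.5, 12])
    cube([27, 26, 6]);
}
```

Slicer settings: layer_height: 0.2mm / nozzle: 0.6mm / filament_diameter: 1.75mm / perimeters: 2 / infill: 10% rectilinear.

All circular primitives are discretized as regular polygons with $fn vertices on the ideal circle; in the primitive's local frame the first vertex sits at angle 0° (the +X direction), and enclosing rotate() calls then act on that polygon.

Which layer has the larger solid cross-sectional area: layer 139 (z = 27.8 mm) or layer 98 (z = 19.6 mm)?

Layer 139 (z = 27.8): the cylinder is not intersected at this z (z outside [0, 21.5]); the cylinder at (6.5, -3) does not reach this height (z outside [8, 27.5]); the cylinder at (14, 6.5): section is a regular 12-gon, circumradius r=10 (area = (12/2)·10.000²·sin(360°/12) = 300.00 mm²); the cube at (-1, -1.5) is not intersected at this z (z outside [12, 18]); Taking the union: only the r=10 cylinder at (14, 6.5) is present, so the union is just that shape — area = 300.00 mm². So its area = 300.00 mm². Layer 98 (z = 19.6): the r=6 cylinder contributes a regular 12-gon of circumradius 6 (area = (12/2)·6.000²·sin(360°/12) = 108.00 mm²); the cylinder at (6.5, -3): section is a regular 12-gon, circumradius r=10 (area = (12/2)·10.000²·sin(360°/12) = 300.00 mm²); the r=10 cylinder at (14, 6.5) contributes a regular 12-gon of circumradius 10 (area = (12/2)·10.000²·sin(360°/12) = 300.00 mm²); the cube at (-1, -1.5) is not intersected at this z (z outside [12, 18]); Merging all regions: the regions partially overlap — summed areas 708.00 mm² minus the doubly-counted overlap 156.98 mm² gives 551.02 mm² — area = 551.02 mm². So its area = 551.02 mm². Layer 98 is larger (551.02 vs 300.00 mm²).

layer 98 (z = 19.6 mm)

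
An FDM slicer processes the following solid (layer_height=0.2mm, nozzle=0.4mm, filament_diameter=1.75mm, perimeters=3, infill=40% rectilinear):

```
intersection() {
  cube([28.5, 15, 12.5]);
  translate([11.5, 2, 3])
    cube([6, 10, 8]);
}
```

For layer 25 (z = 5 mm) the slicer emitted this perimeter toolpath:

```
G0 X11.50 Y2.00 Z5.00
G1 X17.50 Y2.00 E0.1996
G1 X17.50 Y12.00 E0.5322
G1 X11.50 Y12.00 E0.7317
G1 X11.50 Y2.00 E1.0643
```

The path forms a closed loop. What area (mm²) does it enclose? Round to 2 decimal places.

60.00 mm²

Apply the shoelace formula to the sequence of (X, Y) vertices; enclosed area = 60.00 mm².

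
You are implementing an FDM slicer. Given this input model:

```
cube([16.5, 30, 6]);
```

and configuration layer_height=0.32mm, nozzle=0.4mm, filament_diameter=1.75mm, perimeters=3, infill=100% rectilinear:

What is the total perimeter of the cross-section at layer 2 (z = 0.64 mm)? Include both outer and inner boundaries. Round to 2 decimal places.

93.00 mm

At z = 0.64 mm: the cube (footprint 16.5×30) is included at this height (perimeter 93.00 mm). Overall, the cross-section is a single solid region. Total boundary length (outer) = 93.00 mm.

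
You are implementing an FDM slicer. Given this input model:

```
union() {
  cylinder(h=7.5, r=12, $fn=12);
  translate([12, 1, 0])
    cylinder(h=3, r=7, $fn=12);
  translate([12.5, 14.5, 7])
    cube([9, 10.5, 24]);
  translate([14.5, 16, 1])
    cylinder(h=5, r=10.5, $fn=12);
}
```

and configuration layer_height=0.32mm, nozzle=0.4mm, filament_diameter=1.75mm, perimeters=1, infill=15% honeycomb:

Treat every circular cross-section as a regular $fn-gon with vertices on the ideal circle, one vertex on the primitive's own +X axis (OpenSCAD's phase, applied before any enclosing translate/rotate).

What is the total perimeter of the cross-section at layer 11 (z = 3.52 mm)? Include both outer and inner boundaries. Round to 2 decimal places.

128.99 mm

At z = 3.52 mm: the r=12 cylinder gives a regular 12-gon of circumradius 12 (constant along its height) (perimeter = 2·12·12.000·sin(180°/12) = 74.54 mm); the cylinder at (12, 1) does not reach this height (z outside [0, 3]); the cube at (12.5, 14.5) is not intersected at this z (z outside [7, 31]); the cylinder at (14.5, 16): section is a regular 12-gon, circumradius r=10.5 (perimeter = 2·12·10.500·sin(180°/12) = 65.22 mm); Combining (union): the regions partially overlap (shared area 0.84 mm²), so the edge portions inside another operand are dropped and the merged outline is re-measured after clipping — boundary = 128.99 mm. Overall, the cross-section is a single solid region. Total boundary length (outer) = 128.99 mm.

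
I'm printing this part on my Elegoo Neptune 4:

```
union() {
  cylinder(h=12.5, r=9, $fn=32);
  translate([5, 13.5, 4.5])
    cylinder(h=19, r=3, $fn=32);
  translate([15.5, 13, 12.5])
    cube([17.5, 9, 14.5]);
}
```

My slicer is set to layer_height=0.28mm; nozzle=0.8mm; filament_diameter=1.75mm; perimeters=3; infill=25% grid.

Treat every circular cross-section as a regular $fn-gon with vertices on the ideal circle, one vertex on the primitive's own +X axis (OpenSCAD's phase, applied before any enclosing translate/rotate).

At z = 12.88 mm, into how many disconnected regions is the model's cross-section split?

At z = 12.88 mm: the cylinder is not intersected at this z (z outside [0, 12.5]); the r=3 cylinder at (5, 13.5) contributes a regular 32-gon of circumradius 3; the cube at (15.5, 13) is present — its section is the full 17.5×9 rectangle; Combining (union): the 2 present regions are separate (no shared area or edge), so areas and boundary lengths simply add and each stays a separate island — 2 connected regions. The result has 2 disconnected regions.

2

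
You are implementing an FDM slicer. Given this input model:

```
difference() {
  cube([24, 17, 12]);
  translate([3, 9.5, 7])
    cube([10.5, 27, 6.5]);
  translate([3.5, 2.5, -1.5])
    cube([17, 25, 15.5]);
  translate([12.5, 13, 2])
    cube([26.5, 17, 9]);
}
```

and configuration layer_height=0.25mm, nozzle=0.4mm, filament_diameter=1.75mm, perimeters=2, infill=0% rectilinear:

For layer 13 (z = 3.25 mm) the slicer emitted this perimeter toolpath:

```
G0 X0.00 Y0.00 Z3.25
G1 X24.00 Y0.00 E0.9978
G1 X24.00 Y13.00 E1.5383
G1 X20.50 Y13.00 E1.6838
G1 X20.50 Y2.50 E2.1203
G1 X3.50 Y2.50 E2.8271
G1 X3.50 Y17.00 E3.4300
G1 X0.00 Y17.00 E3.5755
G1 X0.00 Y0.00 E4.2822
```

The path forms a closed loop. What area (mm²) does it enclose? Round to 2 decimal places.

147.50 mm²

Apply the shoelace formula to the sequence of (X, Y) vertices; enclosed area = 147.50 mm².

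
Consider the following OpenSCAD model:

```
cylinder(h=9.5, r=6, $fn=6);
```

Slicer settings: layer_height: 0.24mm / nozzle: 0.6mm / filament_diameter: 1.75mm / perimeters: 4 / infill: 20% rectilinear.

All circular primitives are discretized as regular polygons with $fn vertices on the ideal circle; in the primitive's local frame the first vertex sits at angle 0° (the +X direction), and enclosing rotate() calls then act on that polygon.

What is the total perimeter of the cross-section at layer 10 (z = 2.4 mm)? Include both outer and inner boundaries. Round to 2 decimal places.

36.00 mm

At z = 2.4 mm: the cylinder: section is a regular 6-gon, circumradius r=6 (perimeter = 2·6·6.000·sin(180°/6) = 36.00 mm). Overall, the cross-section is a single solid region. Total boundary length (outer) = 36.00 mm.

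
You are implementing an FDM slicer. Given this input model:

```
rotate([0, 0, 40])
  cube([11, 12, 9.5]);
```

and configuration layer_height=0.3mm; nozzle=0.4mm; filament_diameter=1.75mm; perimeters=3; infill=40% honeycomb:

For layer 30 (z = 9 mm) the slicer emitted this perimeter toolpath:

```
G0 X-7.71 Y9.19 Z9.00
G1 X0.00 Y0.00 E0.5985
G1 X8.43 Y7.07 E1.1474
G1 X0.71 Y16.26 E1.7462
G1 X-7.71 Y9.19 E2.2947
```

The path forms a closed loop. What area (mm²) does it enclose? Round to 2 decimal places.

131.97 mm²

Apply the shoelace formula to the sequence of (X, Y) vertices; enclosed area = 131.97 mm².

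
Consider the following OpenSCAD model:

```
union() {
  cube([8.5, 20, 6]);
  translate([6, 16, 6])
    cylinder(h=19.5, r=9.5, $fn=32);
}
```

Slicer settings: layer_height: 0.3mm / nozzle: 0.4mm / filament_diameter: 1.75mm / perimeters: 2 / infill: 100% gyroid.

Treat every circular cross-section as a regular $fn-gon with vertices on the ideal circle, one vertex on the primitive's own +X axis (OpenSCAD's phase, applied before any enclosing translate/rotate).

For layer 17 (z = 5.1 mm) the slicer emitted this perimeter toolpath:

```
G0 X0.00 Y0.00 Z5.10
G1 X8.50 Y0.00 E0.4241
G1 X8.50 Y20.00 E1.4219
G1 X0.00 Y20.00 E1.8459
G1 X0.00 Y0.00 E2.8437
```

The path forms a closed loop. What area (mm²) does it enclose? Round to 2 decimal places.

170.00 mm²

Apply the shoelace formula to the sequence of (X, Y) vertices; enclosed area = 170.00 mm².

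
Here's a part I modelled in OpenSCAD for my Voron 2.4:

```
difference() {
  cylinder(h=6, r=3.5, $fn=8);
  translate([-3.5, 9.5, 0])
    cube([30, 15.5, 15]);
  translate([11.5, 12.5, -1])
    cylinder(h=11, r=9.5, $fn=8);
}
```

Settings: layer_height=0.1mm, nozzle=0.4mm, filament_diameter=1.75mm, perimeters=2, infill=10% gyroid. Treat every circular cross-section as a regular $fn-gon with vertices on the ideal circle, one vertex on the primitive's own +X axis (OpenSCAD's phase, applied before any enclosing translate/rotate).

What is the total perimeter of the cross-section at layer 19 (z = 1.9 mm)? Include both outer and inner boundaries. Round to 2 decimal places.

At z = 1.9 mm: the r=3.5 cylinder gives a regular 8-gon of circumradius 3.5 (constant along its height) (perimeter = 2·8·3.500·sin(180°/8) = 21.43 mm); the 30×15.5 cube at (-3.5, 9.5) contributes its full rectangle (perimeter 91.00 mm); the r=9.5 cylinder at (11.5, 12.5) gives a regular 8-gon of circumradius 9.5 (constant along its height) (perimeter = 2·8·9.500·sin(180°/8) = 58.17 mm); After the difference (first − rest): starting from the r=3.5 cylinder, the 30×15.5 cube at (-3.5, 9.5) misses the remaining region (no effect); the r=9.5 cylinder at (11.5, 12.5) misses the remaining region (no effect) — boundary = 21.43 mm. Overall, the cross-section is a single solid region. Total boundary length (outer) = 21.43 mm.

21.43 mm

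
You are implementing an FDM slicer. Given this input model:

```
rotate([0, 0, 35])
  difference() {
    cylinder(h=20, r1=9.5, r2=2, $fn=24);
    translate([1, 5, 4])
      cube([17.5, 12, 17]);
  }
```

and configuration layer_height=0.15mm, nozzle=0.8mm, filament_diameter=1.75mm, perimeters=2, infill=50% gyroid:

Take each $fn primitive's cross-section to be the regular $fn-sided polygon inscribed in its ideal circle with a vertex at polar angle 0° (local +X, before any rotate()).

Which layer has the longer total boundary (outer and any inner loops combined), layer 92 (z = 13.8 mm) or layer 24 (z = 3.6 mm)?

layer 24 (z = 3.6 mm)

Layer 92 (z = 13.8): the cone: at t=0.690 of its height the radius interpolates to r₁+(r₂−r₁)t = 4.325, giving a regular 24-gon of that circumradius (perimeter = 2·24·4.325·sin(180°/24) = 27.10 mm); the cube at (1, 5) (footprint 17.5×12) is included at this height (perimeter 59.00 mm); Subtracting the remaining from the first: starting from the cone, the 17.5×12 cube at (1, 5) misses the remaining region (no effect) — boundary = 27.10 mm; (rotated 35° about Z; rotation is an isometry so areas/perimeters/island counts are preserved). So its perimeter = 27.10 mm. Layer 24 (z = 3.6): the cone: at t=0.180 of its height the radius interpolates to r₁+(r₂−r₁)t = 8.150, giving a regular 24-gon of that circumradius (perimeter = 2·24·8.150·sin(180°/24) = 51.06 mm); the cube at (1, 5) is not intersected at this z (z outside [4, 21]); After the difference (first − rest): none of the subtracted shapes is present at this height, so the cone is unchanged — boundary = 51.06 mm; (whole slice rotated 35° about Z — lengths, areas and connectivity unchanged). So its perimeter = 51.06 mm. Layer 24 is larger (51.06 vs 27.10 mm).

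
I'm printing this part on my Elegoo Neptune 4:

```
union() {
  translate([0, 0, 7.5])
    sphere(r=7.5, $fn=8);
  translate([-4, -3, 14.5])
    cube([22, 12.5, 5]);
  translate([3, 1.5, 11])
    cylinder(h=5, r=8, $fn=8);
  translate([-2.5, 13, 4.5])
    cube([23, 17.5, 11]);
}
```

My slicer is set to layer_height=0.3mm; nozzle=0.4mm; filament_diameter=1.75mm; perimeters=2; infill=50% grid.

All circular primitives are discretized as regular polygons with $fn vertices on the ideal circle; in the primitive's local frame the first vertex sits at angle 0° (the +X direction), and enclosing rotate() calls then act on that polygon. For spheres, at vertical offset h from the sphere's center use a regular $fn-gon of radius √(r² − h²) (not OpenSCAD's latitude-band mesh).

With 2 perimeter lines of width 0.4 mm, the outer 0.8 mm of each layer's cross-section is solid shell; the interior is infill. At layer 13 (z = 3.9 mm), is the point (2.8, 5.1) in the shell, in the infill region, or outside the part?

At z = 3.9 mm: the r=7.5 sphere slices to a regular 8-gon of circumradius 6.580 (√(r²−h²) with h=3.6 from center); the cube at (-4, -3) does not reach this height (z outside [14.5, 19.5]); the cylinder at (3, 1.5) is absent (z outside [11, 16]); the cube at (-2.5, 13) is absent (z outside [4.5, 15.5]); Combining (union): only the r=7.5 sphere is present, so the union is just that shape — 1 connected region. Overall, the cross-section is a single solid region. The nearest boundary edge runs (4.65, 4.65)→(0.00, 6.58); distance from the point to it = 0.30 mm. The point is inside the cross-section, 0.30 mm from the nearest boundary — within the 0.8 mm shell band (2 × 0.4).

shell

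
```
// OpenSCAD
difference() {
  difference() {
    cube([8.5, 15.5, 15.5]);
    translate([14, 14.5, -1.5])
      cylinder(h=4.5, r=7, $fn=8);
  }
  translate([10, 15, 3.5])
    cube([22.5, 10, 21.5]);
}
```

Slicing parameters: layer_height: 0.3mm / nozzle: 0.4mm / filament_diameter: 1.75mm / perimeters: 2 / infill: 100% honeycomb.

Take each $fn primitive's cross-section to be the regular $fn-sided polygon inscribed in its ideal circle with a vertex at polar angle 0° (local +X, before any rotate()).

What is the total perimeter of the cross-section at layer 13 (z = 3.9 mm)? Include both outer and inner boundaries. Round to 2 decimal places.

48.00 mm

At z = 3.9 mm: the cube (footprint 8.5×15.5) is included at this height (perimeter 48.00 mm); the cylinder at (14, 14.5) does not reach this height (z outside [-1.5, 3]); After the difference (first − rest): none of the subtracted shapes is present at this height, so the 8.5×15.5 cube is unchanged — boundary = 48.00 mm; the cube at (10, 15) (footprint 22.5×10) is included at this height (perimeter 65.00 mm); Subtracting the remaining from the first: starting from that combined region, the 22.5×10 cube at (10, 15) misses the remaining region (no effect) — boundary = 48.00 mm. Overall, the cross-section is a single solid region. Total boundary length (outer) = 48.00 mm.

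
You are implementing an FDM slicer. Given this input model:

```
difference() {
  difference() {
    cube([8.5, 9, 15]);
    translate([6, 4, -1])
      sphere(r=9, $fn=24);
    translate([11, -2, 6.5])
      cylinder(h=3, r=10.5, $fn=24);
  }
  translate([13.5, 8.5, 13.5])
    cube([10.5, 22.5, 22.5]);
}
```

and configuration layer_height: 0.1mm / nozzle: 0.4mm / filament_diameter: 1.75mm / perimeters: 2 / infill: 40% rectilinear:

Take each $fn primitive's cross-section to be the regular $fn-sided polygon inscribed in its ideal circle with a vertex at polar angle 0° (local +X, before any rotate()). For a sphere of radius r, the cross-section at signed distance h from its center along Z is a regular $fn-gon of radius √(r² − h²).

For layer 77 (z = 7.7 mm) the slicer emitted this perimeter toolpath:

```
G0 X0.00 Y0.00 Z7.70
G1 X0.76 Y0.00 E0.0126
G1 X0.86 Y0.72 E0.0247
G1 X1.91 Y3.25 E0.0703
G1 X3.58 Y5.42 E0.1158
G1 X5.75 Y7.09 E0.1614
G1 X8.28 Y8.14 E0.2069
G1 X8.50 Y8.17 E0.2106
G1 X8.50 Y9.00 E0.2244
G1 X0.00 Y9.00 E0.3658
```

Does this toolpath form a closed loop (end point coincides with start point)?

Start point (G0): (0.00, 0.00). End point (last G1): the path does not return to the start — open.

no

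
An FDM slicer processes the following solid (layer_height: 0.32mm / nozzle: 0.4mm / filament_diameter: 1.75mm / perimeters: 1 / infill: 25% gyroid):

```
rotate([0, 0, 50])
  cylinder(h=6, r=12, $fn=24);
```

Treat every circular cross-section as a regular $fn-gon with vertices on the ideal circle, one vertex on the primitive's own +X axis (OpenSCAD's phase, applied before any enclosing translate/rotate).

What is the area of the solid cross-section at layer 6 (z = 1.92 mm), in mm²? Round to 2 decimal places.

447.24 mm²

At z = 1.92 mm: the r=12 cylinder contributes a regular 24-gon of circumradius 12 (area = (24/2)·12.000²·sin(360°/24) = 447.24 mm²); (whole slice rotated 50° about Z — lengths, areas and connectivity unchanged). Overall, the cross-section is a single solid region. Net area = 447.24 mm².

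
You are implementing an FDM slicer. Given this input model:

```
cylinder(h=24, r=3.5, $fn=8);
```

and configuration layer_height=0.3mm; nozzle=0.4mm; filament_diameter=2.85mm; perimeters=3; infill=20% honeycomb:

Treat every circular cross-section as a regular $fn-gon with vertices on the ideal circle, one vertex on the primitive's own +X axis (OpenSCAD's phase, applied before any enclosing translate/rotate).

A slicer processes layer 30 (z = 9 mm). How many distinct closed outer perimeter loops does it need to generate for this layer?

At z = 9 mm: the r=3.5 cylinder contributes a regular 8-gon of circumradius 3.5. The result has 1 disconnected region.

1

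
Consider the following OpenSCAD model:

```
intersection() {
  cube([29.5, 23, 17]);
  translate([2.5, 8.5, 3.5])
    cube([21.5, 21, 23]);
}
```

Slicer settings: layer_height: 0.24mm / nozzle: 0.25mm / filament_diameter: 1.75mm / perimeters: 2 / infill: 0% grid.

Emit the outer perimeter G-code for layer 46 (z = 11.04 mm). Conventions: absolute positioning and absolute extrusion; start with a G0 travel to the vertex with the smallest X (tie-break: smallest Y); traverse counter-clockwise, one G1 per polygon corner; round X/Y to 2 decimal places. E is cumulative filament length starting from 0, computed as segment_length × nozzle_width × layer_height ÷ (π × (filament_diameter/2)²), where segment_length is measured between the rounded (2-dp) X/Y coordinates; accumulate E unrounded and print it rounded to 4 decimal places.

At z = 11.04 mm: the 29.5×23 cube contributes its full rectangle; the cube at (2.5, 8.5) (footprint 21.5×21) is included at this height; Keeping only the common overlap: the 21.5×21 cube at (2.5, 8.5) partially overlaps the 29.5×23 cube; clipping to the common part keeps 311.75 mm² — 1 connected region. The outline is a single polygon with 4 vertices. Extrusion per mm of travel: 0.25 × 0.24 / (π × 0.875²) = 0.024945. Accumulating E over each segment gives final E = 1.7960.

G0 X2.50 Y8.50 Z11.04
G1 X24.00 Y8.50 E0.5363
G1 X24.00 Y23.00 E0.8980
G1 X2.50 Y23.00 E1.4343
G1 X2.50 Y8.50 E1.7960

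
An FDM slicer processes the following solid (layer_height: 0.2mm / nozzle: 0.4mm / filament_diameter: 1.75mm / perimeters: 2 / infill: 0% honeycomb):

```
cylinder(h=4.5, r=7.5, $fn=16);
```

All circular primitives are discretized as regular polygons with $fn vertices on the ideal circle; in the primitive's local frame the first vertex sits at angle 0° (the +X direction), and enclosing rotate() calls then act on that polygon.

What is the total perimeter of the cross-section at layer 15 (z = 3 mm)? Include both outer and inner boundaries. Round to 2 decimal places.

46.82 mm

At z = 3 mm: the r=7.5 cylinder contributes a regular 16-gon of circumradius 7.5 (perimeter = 2·16·7.500·sin(180°/16) = 46.82 mm). Overall, the cross-section is a single solid region. Total boundary length (outer) = 46.82 mm.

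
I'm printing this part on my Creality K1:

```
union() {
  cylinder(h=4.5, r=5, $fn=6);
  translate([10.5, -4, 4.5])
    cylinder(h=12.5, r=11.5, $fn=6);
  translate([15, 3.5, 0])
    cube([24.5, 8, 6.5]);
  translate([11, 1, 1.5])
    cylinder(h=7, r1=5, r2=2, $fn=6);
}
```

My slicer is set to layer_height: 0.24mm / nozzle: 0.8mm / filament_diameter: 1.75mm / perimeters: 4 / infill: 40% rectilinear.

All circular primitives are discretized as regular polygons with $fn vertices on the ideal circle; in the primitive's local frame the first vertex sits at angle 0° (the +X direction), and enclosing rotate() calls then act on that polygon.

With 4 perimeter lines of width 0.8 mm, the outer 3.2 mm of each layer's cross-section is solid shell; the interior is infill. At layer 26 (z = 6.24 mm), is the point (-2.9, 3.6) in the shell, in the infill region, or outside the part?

At z = 6.24 mm: the cylinder is not intersected at this z (z outside [0, 4.5]); the r=11.5 cylinder at (10.5, -4) contributes a regular 6-gon of circumradius 11.5; the cube at (15, 3.5) (footprint 24.5×8) is included at this height; the cone at (11, 1) contributes a regular 6-gon of circumradius 2.969 (interpolated between r1=5 and r2=2 at t=0.677); Combining (union): the regions partially overlap (shared area 27.72 mm²), so overlapping operands fuse into one piece — 1 connected region. Overall, the cross-section is a single solid region. The nearest boundary edge runs (-1.00, -4.00)→(4.75, 5.96); distance from the point to it = 5.45 mm. The point is not inside any of the regions above, so it lies outside the cross-section (5.45 mm from the nearest boundary).

outside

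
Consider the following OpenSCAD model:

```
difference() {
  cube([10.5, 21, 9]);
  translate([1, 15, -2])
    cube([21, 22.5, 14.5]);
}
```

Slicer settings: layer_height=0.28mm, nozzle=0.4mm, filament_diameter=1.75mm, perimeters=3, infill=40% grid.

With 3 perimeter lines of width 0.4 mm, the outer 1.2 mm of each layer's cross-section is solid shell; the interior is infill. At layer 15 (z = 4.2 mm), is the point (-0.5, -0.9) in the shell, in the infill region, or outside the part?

outside

At z = 4.2 mm: the 10.5×21 cube contributes its full rectangle; the cube at (1, 15) (footprint 21×22.5) is included at this height; Subtracting the remaining from the first: starting from the 10.5×21 cube, the 21×22.5 cube at (1, 15) partially overlaps it — only the 57.00 mm² overlap (of its 472.50 mm²) is removed, clipping the outline — 1 connected region. Overall, the cross-section is a single solid region. The nearest boundary edge runs (10.50, 0.00)→(0.00, 0.00); distance from the point to it = 1.03 mm. The point is not inside any of the regions above, so it lies outside the cross-section (1.03 mm from the nearest boundary).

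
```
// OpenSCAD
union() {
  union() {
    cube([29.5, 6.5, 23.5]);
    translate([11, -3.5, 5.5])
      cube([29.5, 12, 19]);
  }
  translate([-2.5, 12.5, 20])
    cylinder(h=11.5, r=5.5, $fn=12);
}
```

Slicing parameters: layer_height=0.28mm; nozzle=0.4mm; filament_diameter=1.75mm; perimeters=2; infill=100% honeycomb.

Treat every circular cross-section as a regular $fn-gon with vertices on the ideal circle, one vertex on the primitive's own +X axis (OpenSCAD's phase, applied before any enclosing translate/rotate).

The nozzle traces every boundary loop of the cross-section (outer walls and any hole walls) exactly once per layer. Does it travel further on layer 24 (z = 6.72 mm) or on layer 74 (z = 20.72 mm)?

layer 74 (z = 20.72 mm)

Layer 24 (z = 6.72): the cube is present — its section is the full 29.5×6.5 rectangle (perimeter 72.00 mm); the cube at (11, -3.5) (footprint 29.5×12) is included at this height (perimeter 83.00 mm); Combining (union): the regions partially overlap (shared area 120.25 mm²), so the edge portions inside another operand are dropped and the merged outline is re-measured after clipping — boundary = 105.00 mm; the cylinder at (-2.5, 12.5) is not intersected at this z (z outside [20, 31.5]); Merging all regions: only the result so far is present, so the union is just that shape — boundary = 105.00 mm. So its perimeter = 105.00 mm. Layer 74 (z = 20.72): the cube (footprint 29.5×6.5) is included at this height (perimeter 72.00 mm); the cube at (11, -3.5) is present — its section is the full 29.5×12 rectangle (perimeter 83.00 mm); Merging all regions: the regions partially overlap (shared area 120.25 mm²), so the edge portions inside another operand are dropped and the merged outline is re-measured after clipping — boundary = 105.00 mm; the r=5.5 cylinder at (-2.5, 12.5) gives a regular 12-gon of circumradius 5.5 (constant along its height) (perimeter = 2·12·5.500·sin(180°/12) = 34.16 mm); Merging all regions: the 2 present regions are separate (no shared area or edge), so areas and boundary lengths simply add and each stays a separate island — boundary = 139.16 mm. So its perimeter = 139.16 mm. Layer 74 is larger (139.16 vs 105.00 mm).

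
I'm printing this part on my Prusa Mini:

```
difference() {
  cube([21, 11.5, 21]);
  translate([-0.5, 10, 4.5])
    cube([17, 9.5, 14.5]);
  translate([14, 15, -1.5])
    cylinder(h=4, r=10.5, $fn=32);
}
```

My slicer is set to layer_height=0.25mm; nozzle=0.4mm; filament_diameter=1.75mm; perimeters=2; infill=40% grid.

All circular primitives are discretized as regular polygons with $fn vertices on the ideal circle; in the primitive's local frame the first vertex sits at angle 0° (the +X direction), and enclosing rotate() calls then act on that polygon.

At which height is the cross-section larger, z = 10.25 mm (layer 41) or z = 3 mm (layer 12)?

layer 12 (z = 3 mm)

Layer 41 (z = 10.25): the cube is present — its section is the full 21×11.5 rectangle (area 241.50 mm²); the cube at (-0.5, 10) (footprint 17×9.5) is included at this height (area 161.50 mm²); the cylinder at (14, 15) is absent (z outside [-1.5, 2.5]); Subtracting the remaining from the first: starting from the 21×11.5 cube (241.50 mm²), the 17×9.5 cube at (-0.5, 10) partially overlaps it — only the 24.75 mm² overlap (of its 161.50 mm²) is removed, clipping the outline — area = 216.75 mm². So its area = 216.75 mm². Layer 12 (z = 3): the cube is present — its section is the full 21×11.5 rectangle (area 241.50 mm²); the cube at (-0.5, 10) is absent (z outside [4.5, 19]); the cylinder at (14, 15) does not reach this height (z outside [-1.5, 2.5]); After the difference (first − rest): none of the subtracted shapes is present at this height, so the 21×11.5 cube is unchanged — area = 241.50 mm². So its area = 241.50 mm². Layer 12 is larger (241.50 vs 216.75 mm²).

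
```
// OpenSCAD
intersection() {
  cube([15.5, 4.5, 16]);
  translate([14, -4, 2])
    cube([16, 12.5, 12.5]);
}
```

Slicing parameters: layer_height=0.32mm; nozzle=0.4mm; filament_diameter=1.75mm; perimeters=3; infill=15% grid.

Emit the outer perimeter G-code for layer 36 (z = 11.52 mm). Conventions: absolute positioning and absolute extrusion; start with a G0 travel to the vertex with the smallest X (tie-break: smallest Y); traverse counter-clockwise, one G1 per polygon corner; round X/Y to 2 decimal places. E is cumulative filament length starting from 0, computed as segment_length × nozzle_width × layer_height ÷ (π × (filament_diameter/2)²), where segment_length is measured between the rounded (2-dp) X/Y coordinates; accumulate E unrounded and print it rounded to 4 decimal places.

At z = 11.52 mm: the 15.5×4.5 cube contributes its full rectangle; the 16×12.5 cube at (14, -4) contributes its full rectangle; Taking the intersection: the 16×12.5 cube at (14, -4) partially overlaps the 15.5×4.5 cube; clipping to the common part keeps 6.75 mm² — 1 connected region. The outline is a single polygon with 4 vertices. Extrusion per mm of travel: 0.4 × 0.32 / (π × 0.875²) = 0.053216. Accumulating E over each segment gives final E = 0.6386.

G0 X14.00 Y0.00 Z11.52
G1 X15.50 Y0.00 E0.0798
G1 X15.50 Y4.50 E0.3193
G1 X14.00 Y4.50 E0.3991
G1 X14.00 Y0.00 E0.6386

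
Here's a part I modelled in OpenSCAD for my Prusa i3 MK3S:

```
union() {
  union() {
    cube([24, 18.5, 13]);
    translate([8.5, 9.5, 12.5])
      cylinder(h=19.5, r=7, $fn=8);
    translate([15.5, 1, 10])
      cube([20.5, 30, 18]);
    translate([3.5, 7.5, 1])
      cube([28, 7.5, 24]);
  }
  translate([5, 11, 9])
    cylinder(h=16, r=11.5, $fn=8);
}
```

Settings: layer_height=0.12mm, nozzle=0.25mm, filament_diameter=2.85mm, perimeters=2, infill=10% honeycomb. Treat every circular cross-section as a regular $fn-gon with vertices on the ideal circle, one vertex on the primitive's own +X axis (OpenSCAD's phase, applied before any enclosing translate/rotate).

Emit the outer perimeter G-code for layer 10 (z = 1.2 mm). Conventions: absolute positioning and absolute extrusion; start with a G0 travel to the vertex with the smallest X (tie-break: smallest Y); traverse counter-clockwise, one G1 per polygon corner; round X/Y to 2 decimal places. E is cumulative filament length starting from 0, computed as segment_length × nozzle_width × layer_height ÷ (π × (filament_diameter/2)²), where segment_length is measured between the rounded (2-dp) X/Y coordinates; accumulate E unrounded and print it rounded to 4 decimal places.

G0 X0.00 Y0.00 Z1.20
G1 X24.00 Y0.00 E0.1129
G1 X24.00 Y7.50 E0.1481
G1 X31.50 Y7.50 E0.1834
G1 X31.50 Y15.00 E0.2187
G1 X24.00 Y15.00 E0.2539
G1 X24.00 Y18.50 E0.2704
G1 X0.00 Y18.50 E0.3833
G1 X0.00 Y0.00 E0.4703

At z = 1.2 mm: the cube is present — its section is the full 24×18.5 rectangle; the cylinder at (8.5, 9.5) is absent (z outside [12.5, 32]); the cube at (15.5, 1) is absent (z outside [10, 28]); the cube at (3.5, 7.5) (footprint 28×7.5) is included at this height; Taking the union: the regions partially overlap (shared area 153.75 mm²), so overlapping operands fuse into one piece — 1 connected region; the cylinder at (5, 11) is absent (z outside [9, 25]); Combining (union): only that combined region is present, so the union is just that shape — 1 connected region. The outline is a single polygon with 8 vertices. Extrusion per mm of travel: 0.25 × 0.12 / (π × 1.425²) = 0.004703. Accumulating E over each segment gives final E = 0.4703.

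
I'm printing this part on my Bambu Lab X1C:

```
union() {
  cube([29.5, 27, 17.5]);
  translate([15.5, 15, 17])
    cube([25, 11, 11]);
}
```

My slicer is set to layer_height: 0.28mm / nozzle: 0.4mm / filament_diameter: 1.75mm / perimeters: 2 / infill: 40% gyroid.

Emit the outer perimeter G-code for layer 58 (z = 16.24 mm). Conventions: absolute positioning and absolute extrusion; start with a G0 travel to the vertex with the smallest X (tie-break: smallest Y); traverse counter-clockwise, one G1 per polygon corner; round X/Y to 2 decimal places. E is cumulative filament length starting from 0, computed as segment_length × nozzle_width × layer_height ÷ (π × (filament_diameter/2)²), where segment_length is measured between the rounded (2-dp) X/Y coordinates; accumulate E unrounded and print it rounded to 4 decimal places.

G0 X0.00 Y0.00 Z16.24
G1 X29.50 Y0.00 E1.3736
G1 X29.50 Y27.00 E2.6309
G1 X0.00 Y27.00 E4.0045
G1 X0.00 Y0.00 E5.2618

At z = 16.24 mm: the 29.5×27 cube contributes its full rectangle; the cube at (15.5, 15) does not reach this height (z outside [17, 28]); Merging all regions: only the 29.5×27 cube is present, so the union is just that shape — 1 connected region. The outline is a single polygon with 4 vertices. Extrusion per mm of travel: 0.4 × 0.28 / (π × 0.875²) = 0.046564. Accumulating E over each segment gives final E = 5.2618.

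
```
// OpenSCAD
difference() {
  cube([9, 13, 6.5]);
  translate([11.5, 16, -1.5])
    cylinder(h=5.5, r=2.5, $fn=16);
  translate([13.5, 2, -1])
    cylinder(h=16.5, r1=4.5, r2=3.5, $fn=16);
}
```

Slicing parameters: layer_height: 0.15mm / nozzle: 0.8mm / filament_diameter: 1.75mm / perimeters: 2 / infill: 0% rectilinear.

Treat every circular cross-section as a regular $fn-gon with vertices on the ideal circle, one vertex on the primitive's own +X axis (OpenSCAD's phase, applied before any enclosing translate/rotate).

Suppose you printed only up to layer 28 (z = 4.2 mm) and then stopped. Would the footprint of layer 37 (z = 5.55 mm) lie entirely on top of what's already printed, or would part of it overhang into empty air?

entirely on top

Compare the two slices. At z = 4.2: the cube is present — its section is the full 9×13 rectangle (area 117.00 mm²); the cylinder at (11.5, 16) is not intersected at this z (z outside [-1.5, 4]); the cone at (13.5, 2) (r1=4.5→r2=3.5) has section circumradius 4.185 here — a regular 16-gon (area = (16/2)·4.185²·sin(360°/16) = 53.62 mm²); Taking the first minus the rest: starting from the 9×13 cube (117.00 mm²), the cone at (13.5, 2) misses the remaining region (no effect) — area = 117.00 mm². At z = 5.55: the cube is present — its section is the full 9×13 rectangle (area 117.00 mm²); the cylinder at (11.5, 16) is not intersected at this z (z outside [-1.5, 4]); the cone at (13.5, 2) contributes a regular 16-gon of circumradius 4.103 (interpolated between r1=4.5 and r2=3.5 at t=0.397) (area = (16/2)·4.103²·sin(360°/16) = 51.54 mm²); Taking the first minus the rest: starting from the 9×13 cube (117.00 mm²), the cone at (13.5, 2) misses the remaining region (no effect) — area = 117.00 mm². Checking containment: the cross-section at z = 5.55 is a subset of the cross-section at z = 4.2.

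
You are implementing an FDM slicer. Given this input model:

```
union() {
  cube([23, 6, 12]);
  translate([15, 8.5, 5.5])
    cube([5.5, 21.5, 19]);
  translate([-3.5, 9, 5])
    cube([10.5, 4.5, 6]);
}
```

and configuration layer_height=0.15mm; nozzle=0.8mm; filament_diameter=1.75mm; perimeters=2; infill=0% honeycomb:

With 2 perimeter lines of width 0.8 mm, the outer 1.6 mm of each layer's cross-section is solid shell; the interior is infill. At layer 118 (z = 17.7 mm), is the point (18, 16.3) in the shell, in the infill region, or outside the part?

infill

At z = 17.7 mm: the cube does not reach this height (z outside [0, 12]); the cube at (15, 8.5) (footprint 5.5×21.5) is included at this height; the cube at (-3.5, 9) does not reach this height (z outside [5, 11]); Combining (union): only the 5.5×21.5 cube at (15, 8.5) is present, so the union is just that shape — 1 connected region. Overall, the cross-section is a single solid region. The nearest boundary edge runs (20.50, 8.50)→(20.50, 30.00); distance from the point to it = 2.50 mm. The point is inside the cross-section and 2.50 mm from the nearest boundary — more than the 1.6 mm shell width (2 × 0.8), so it's in the infill interior.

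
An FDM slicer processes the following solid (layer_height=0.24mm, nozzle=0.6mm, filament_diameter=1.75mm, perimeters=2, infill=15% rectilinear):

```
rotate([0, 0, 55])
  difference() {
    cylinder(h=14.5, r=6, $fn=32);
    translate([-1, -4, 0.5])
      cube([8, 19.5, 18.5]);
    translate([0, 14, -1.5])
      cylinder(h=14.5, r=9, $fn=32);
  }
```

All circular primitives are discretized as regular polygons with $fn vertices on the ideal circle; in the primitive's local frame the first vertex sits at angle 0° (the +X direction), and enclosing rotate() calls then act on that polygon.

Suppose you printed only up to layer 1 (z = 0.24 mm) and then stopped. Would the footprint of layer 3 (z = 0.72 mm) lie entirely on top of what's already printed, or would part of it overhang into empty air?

entirely on top

Compare the two slices. At z = 0.24: the cylinder: section is a regular 32-gon, circumradius r=6 (area = (32/2)·6.000²·sin(360°/32) = 112.37 mm²); the cube at (-1, -4) is not intersected at this z (z outside [0.5, 19]); the r=9 cylinder at (0, 14) contributes a regular 32-gon of circumradius 9 (area = (32/2)·9.000²·sin(360°/32) = 252.84 mm²); Taking the first minus the rest: starting from the r=6 cylinder (112.37 mm²), the r=9 cylinder at (0, 14) partially overlaps it — only the 3.29 mm² overlap (of its 252.84 mm²) is removed, clipping the outline — area = 109.09 mm²; (whole slice rotated 55° about Z — lengths, areas and connectivity unchanged). At z = 0.72: the r=6 cylinder contributes a regular 32-gon of circumradius 6 (area = (32/2)·6.000²·sin(360°/32) = 112.37 mm²); the cube at (-1, -4) (footprint 8×19.5) is included at this height (area 156.00 mm²); the cylinder at (0, 14): section is a regular 32-gon, circumradius r=9 (area = (32/2)·9.000²·sin(360°/32) = 252.84 mm²); After the difference (first − rest): starting from the r=6 cylinder (112.37 mm²), the 8×19.5 cube at (-1, -4) partially overlaps it — only the 60.04 mm² overlap (of its 156.00 mm²) is removed, clipping the outline; the r=9 cylinder at (0, 14) partially overlaps it — only the 0.74 mm² overlap (of its 252.84 mm²) is removed, clipping the outline — area = 51.59 mm²; (whole slice rotated 55° about Z — lengths, areas and connectivity unchanged). Checking containment: the cross-section at z = 0.72 is a subset of the cross-section at z = 0.24.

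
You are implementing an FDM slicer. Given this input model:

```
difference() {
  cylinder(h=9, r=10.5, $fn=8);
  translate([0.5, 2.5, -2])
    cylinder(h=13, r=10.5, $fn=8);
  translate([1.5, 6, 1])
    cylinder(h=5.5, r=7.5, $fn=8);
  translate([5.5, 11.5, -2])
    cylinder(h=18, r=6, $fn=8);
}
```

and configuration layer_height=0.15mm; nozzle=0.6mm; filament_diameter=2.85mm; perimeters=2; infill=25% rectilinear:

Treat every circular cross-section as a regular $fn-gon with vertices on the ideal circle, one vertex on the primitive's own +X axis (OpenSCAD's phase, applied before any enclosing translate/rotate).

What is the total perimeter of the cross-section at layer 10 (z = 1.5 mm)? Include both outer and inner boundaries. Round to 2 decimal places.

64.29 mm

At z = 1.5 mm: the r=10.5 cylinder contributes a regular 8-gon of circumradius 10.5 (perimeter = 2·8·10.500·sin(180°/8) = 64.29 mm); the r=10.5 cylinder at (0.5, 2.5) gives a regular 8-gon of circumradius 10.5 (constant along its height) (perimeter = 2·8·10.500·sin(180°/8) = 64.29 mm); the cylinder at (1.5, 6): section is a regular 8-gon, circumradius r=7.5 (perimeter = 2·8·7.500·sin(180°/8) = 45.92 mm); the cylinder at (5.5, 11.5): section is a regular 8-gon, circumradius r=6 (perimeter = 2·8·6.000·sin(180°/8) = 36.74 mm); Subtracting the remaining from the first: starting from the r=10.5 cylinder, the r=10.5 cylinder at (0.5, 2.5) partially overlaps it — only the 260.33 mm² overlap (of its 311.83 mm²) is removed, clipping the outline; the r=7.5 cylinder at (1.5, 6) misses the remaining region (no effect); the r=6 cylinder at (5.5, 11.5) misses the remaining region (no effect) — boundary = 64.29 mm. Overall, the cross-section is a single solid region. Total boundary length (outer) = 64.29 mm.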